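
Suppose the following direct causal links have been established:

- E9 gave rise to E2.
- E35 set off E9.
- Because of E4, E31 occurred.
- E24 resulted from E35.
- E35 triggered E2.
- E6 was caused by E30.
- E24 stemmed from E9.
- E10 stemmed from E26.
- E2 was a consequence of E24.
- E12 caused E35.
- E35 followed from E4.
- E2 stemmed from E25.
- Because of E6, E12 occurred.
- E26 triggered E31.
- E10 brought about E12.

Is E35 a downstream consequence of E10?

There is a causal chain: E10 → E12 → E35.

Yes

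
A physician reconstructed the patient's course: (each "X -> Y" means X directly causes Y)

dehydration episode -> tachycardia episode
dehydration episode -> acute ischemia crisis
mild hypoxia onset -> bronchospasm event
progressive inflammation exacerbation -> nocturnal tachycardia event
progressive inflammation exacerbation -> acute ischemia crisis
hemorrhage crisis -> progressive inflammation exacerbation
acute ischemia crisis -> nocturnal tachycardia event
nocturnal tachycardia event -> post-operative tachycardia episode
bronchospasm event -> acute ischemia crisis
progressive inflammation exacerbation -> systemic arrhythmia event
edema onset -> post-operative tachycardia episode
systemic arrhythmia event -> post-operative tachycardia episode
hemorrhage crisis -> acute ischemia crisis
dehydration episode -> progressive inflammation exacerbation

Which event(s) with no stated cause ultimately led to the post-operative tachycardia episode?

the dehydration episode, the edema onset, the hemorrhage crisis, the mild hypoxia onset

Tracing upstream from the post-operative tachycardia episode: the post-operative tachycardia episode ← the edema onset.
A separate upstream branch: the post-operative tachycardia episode ← the nocturnal tachycardia event ← the progressive inflammation exacerbation ← the dehydration episode.
A separate upstream branch: the post-operative tachycardia episode ← the nocturnal tachycardia event ← the acute ischemia crisis ← the bronchospasm event ← the mild hypoxia onset.
A separate upstream branch: the post-operative tachycardia episode ← the nocturnal tachycardia event ← the progressive inflammation exacerbation ← the hemorrhage crisis.
Each of those chain origins has no stated cause.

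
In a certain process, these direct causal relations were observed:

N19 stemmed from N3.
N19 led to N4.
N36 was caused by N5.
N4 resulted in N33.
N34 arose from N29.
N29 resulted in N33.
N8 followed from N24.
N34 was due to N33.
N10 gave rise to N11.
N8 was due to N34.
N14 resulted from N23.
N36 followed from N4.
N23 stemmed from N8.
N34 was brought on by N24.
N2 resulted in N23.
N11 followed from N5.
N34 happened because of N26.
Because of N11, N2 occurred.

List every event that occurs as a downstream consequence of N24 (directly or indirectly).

Direct effects: N34, N8.
2 steps out: N23.
3 steps out: N14.
Not reachable from it: N3, N19, N4, N26, N5, N36, N10, N29, N11, N2, N33.

N14, N23, N34, N8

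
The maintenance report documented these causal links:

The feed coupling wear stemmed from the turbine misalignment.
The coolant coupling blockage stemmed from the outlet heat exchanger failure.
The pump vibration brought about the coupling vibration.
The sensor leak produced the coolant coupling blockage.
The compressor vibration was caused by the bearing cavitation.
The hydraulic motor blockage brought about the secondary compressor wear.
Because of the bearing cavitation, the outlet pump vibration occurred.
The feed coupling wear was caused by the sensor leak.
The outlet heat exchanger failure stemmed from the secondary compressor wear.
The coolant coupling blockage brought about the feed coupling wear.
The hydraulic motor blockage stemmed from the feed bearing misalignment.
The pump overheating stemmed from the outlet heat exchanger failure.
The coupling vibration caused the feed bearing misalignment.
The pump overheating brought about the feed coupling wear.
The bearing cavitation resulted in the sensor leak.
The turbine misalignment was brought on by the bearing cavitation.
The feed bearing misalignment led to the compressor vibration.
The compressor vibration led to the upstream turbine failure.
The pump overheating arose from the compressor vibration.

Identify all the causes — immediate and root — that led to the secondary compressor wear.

Immediate cause of the secondary compressor wear: the hydraulic motor blockage.
Further upstream: the pump vibration, the coupling vibration, the feed bearing misalignment.

the coupling vibration, the feed bearing misalignment, the hydraulic motor blockage, the pump vibration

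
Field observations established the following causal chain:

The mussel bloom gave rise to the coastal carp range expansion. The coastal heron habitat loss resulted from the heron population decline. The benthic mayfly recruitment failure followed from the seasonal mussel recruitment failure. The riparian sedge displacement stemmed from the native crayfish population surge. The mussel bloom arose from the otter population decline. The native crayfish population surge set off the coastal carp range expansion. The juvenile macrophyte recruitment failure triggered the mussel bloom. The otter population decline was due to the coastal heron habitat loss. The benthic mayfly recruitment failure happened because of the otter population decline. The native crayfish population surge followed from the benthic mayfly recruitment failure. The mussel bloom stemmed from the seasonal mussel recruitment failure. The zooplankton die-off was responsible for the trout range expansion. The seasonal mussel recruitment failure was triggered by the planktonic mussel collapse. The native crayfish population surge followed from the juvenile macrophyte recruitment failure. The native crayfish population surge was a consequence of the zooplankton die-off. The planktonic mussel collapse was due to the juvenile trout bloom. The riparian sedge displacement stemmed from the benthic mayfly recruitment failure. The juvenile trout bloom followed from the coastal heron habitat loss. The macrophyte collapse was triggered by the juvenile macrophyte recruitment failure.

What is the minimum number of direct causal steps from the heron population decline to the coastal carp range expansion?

Shortest chain: the heron population decline → the coastal heron habitat loss → the otter population decline → the mussel bloom → the coastal carp range expansion.

4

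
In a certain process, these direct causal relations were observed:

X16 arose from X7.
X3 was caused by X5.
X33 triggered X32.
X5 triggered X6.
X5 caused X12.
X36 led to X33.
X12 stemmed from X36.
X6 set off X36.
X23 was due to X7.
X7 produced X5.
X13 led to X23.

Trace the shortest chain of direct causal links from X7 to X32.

X7 → X5
X5 → X6
X6 → X36
X36 → X33
X33 → X32
Length: 5 steps.

X7 → X5 → X6 → X36 → X33 → X32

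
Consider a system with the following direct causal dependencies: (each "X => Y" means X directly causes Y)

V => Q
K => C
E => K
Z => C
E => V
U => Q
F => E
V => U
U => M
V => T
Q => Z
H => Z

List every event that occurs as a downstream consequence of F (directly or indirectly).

C, E, K, M, Q, T, U, V, Z

Direct effects: E.
2 steps out: K, V.
3 steps out: U, Q, T, C.
4 steps out: Z, M.
Not reachable from it: H.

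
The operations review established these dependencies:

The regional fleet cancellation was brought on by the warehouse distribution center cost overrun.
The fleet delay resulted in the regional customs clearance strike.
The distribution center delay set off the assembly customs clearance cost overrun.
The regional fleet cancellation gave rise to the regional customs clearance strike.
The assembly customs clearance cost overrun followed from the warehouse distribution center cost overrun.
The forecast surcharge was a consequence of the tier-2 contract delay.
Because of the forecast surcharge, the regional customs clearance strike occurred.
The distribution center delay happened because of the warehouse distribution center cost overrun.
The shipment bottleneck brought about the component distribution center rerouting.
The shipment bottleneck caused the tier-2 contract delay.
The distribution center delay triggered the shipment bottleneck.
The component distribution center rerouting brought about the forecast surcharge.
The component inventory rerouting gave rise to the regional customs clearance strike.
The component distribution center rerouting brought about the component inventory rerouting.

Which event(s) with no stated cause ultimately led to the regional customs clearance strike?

Tracing upstream from the regional customs clearance strike: the regional customs clearance strike ← the regional fleet cancellation ← the warehouse distribution center cost overrun.
A separate upstream branch: the regional customs clearance strike ← the fleet delay.
Each of those chain origins has no stated cause.

the fleet delay, the warehouse distribution center cost overrun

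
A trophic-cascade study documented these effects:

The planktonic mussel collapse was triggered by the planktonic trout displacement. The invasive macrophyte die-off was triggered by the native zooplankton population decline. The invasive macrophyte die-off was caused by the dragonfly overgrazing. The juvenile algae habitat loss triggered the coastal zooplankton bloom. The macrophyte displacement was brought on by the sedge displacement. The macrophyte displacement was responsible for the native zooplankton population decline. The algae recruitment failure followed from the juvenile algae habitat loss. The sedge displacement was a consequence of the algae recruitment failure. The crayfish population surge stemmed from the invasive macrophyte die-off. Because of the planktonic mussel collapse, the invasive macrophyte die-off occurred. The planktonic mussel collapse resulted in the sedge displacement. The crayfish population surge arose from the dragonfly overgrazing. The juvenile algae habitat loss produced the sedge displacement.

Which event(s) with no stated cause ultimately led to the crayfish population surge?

the dragonfly overgrazing, the juvenile algae habitat loss, the planktonic trout displacement

Tracing upstream from the crayfish population surge: the crayfish population surge ← the dragonfly overgrazing.
A separate upstream branch: the crayfish population surge ← the invasive macrophyte die-off ← the native zooplankton population decline ← the macrophyte displacement ← the sedge displacement ← the juvenile algae habitat loss.
A separate upstream branch: the crayfish population surge ← the invasive macrophyte die-off ← the planktonic mussel collapse ← the planktonic trout displacement.
Each of those chain origins has no stated cause.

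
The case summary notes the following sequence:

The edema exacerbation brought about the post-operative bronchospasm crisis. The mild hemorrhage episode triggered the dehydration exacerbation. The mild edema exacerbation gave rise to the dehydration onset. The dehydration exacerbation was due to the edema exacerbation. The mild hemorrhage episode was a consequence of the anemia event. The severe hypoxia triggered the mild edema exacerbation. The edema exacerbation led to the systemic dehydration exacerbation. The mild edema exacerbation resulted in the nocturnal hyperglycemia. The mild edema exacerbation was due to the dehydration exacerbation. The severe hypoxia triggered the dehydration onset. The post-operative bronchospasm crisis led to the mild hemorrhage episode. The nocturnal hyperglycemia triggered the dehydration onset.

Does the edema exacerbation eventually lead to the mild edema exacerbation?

Yes

There is a causal chain: the edema exacerbation → the dehydration exacerbation → the mild edema exacerbation.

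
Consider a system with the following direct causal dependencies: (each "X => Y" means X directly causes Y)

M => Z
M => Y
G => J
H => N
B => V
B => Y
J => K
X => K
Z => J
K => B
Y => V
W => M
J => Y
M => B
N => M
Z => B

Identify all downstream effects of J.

B, K, V, Y

Direct effects: K, Y.
2 steps out: B, V.
Not reachable from it: W, H, X, N, G, M, Z.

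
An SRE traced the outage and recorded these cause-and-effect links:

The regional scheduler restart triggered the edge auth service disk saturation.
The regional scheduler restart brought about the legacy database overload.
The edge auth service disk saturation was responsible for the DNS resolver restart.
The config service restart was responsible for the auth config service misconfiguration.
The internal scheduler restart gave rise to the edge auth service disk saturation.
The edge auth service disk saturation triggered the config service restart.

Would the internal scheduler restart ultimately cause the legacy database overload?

The internal scheduler restart leads to the edge auth service disk saturation, the config service restart, the auth config service misconfiguration, the DNS resolver restart; the legacy database overload is not among them.

No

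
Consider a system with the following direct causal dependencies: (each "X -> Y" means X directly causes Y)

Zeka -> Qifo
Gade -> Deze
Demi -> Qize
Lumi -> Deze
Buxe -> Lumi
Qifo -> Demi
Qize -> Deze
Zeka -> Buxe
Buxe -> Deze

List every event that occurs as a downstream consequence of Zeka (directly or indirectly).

Buxe, Demi, Deze, Lumi, Qifo, Qize

Direct effects: Qifo, Buxe.
2 steps out: Demi, Lumi, Deze.
3 steps out: Qize.
Not reachable from it: Gade.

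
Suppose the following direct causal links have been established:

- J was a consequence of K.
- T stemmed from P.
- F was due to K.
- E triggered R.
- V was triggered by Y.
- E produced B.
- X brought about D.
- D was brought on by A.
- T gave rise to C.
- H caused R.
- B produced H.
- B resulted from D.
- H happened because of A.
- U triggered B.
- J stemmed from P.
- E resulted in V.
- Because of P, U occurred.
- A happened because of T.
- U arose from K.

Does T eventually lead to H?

Yes

There is a causal chain: T → A → H.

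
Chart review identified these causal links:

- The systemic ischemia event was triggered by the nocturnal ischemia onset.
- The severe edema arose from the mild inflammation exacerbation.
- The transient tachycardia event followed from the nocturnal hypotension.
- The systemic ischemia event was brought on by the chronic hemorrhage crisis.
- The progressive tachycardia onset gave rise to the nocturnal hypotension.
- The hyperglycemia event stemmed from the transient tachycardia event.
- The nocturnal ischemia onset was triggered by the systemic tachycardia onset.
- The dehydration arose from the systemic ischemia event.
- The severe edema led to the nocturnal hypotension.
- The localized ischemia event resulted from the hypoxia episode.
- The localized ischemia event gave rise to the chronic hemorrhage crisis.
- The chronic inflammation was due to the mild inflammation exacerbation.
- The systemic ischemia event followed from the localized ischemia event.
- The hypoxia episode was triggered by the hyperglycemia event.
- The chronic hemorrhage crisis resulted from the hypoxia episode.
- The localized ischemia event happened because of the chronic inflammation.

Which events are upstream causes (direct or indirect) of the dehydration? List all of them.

Immediate cause of the dehydration: the systemic ischemia event.
Further upstream: the mild inflammation exacerbation, the chronic inflammation, the systemic tachycardia onset, the severe edema, the progressive tachycardia onset, the nocturnal hypotension, the transient tachycardia event, the nocturnal ischemia onset, the hyperglycemia event, the hypoxia episode, the localized ischemia event, the chronic hemorrhage crisis.

the chronic hemorrhage crisis, the chronic inflammation, the hyperglycemia event, the hypoxia episode, the localized ischemia event, the mild inflammation exacerbation, the nocturnal hypotension, the nocturnal ischemia onset, the progressive tachycardia onset, the severe edema, the systemic ischemia event, the systemic tachycardia onset, the transient tachycardia event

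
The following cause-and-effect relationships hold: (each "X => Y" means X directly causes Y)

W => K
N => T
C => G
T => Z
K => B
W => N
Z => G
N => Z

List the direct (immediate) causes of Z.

Upstream contributors include W, but only N, T feed directly into Z.

N, T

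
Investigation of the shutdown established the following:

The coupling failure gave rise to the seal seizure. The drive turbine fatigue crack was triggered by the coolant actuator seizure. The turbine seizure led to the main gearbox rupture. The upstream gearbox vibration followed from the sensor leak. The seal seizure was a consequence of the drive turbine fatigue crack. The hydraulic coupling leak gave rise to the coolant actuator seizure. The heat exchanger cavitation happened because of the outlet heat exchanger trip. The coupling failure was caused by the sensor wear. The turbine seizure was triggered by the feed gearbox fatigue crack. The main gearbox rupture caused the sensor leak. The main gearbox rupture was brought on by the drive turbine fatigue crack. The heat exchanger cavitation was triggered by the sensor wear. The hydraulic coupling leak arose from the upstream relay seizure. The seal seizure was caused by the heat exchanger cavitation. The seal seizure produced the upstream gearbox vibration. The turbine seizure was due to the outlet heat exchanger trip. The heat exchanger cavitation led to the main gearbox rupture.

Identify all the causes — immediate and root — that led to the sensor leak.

the coolant actuator seizure, the drive turbine fatigue crack, the feed gearbox fatigue crack, the heat exchanger cavitation, the hydraulic coupling leak, the main gearbox rupture, the outlet heat exchanger trip, the sensor wear, the turbine seizure, the upstream relay seizure

Immediate cause of the sensor leak: the main gearbox rupture.
Further upstream: the upstream relay seizure, the outlet heat exchanger trip, the hydraulic coupling leak, the coolant actuator seizure, the sensor wear, the feed gearbox fatigue crack, the drive turbine fatigue crack, the turbine seizure, the heat exchanger cavitation.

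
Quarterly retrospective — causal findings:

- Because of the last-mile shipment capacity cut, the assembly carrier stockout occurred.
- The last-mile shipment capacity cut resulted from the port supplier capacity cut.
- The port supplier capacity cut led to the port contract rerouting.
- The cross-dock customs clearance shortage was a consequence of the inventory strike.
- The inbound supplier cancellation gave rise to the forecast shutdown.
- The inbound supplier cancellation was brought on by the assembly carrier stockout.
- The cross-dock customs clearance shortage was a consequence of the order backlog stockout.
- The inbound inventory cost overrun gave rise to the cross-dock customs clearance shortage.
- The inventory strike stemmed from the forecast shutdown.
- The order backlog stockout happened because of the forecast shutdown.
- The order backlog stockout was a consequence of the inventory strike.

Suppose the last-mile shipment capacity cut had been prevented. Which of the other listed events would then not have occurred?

the assembly carrier stockout, the forecast shutdown, the inbound supplier cancellation, the inventory strike, the order backlog stockout

Downstream of the last-mile shipment capacity cut: the assembly carrier stockout, the inbound supplier cancellation, the forecast shutdown, the inventory strike, the order backlog stockout, the cross-dock customs clearance shortage.
Of those, still caused via another path: the cross-dock customs clearance shortage.
The remainder have no surviving cause.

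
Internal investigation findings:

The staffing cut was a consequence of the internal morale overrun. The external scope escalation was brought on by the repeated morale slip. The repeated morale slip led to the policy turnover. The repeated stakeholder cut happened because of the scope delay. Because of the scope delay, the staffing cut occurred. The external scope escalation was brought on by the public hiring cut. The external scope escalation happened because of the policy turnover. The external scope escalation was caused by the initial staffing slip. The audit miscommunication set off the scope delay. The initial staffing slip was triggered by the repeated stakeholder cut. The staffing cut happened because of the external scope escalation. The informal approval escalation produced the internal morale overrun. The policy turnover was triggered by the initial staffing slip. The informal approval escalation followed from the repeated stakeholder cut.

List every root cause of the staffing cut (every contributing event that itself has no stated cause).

Tracing upstream from the staffing cut: the staffing cut ← the scope delay ← the audit miscommunication.
A separate upstream branch: the staffing cut ← the external scope escalation ← the repeated morale slip.
A separate upstream branch: the staffing cut ← the external scope escalation ← the public hiring cut.
Each of those chain origins has no stated cause.

the audit miscommunication, the public hiring cut, the repeated morale slip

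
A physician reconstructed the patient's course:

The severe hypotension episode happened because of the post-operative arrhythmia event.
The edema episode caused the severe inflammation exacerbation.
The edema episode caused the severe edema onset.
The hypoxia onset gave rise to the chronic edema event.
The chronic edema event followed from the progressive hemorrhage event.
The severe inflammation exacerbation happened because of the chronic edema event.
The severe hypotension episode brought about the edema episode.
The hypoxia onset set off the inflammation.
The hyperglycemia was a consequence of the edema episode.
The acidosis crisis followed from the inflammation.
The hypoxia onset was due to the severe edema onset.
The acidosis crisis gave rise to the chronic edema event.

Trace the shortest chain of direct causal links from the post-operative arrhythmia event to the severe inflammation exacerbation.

the post-operative arrhythmia event → the severe hypotension episode → the edema episode → the severe inflammation exacerbation

the post-operative arrhythmia event → the severe hypotension episode
the severe hypotension episode → the edema episode
the edema episode → the severe inflammation exacerbation
Length: 3 steps.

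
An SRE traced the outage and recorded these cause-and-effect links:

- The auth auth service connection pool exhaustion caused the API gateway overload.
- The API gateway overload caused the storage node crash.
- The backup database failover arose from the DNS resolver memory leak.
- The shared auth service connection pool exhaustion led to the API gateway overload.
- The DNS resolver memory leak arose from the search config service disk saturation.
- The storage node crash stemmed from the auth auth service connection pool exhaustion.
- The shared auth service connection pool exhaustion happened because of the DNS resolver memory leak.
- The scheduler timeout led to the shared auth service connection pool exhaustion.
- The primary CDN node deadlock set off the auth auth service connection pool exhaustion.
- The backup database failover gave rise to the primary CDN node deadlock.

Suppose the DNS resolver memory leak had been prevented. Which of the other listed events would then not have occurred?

Downstream of the DNS resolver memory leak: the backup database failover, the primary CDN node deadlock, the shared auth service connection pool exhaustion, the auth auth service connection pool exhaustion, the API gateway overload, the storage node crash.
Of those, still caused via another path: the shared auth service connection pool exhaustion, the API gateway overload, the storage node crash.
The remainder have no surviving cause.

the auth auth service connection pool exhaustion, the backup database failover, the primary CDN node deadlock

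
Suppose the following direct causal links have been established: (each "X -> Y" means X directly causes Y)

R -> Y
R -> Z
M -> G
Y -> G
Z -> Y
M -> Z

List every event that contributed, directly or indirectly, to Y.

M, R, Z

Immediate causes of Y: R, Z.
Further upstream: M.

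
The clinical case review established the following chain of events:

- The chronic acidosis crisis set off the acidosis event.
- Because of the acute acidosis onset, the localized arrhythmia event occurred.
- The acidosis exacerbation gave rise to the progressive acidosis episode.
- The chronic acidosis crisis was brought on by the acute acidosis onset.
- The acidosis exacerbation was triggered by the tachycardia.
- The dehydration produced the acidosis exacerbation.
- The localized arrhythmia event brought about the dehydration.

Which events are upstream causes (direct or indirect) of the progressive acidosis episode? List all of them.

the acidosis exacerbation, the acute acidosis onset, the dehydration, the localized arrhythmia event, the tachycardia

Immediate cause of the progressive acidosis episode: the acidosis exacerbation.
Further upstream: the acute acidosis onset, the localized arrhythmia event, the dehydration, the tachycardia.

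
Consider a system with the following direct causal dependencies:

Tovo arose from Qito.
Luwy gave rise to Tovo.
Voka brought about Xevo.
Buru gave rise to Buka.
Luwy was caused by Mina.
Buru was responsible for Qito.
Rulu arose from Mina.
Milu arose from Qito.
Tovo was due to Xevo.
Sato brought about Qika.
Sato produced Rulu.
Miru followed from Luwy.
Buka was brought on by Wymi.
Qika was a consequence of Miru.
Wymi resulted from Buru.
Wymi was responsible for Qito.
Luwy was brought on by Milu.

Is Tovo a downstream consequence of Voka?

Yes

There is a causal chain: Voka → Xevo → Tovo.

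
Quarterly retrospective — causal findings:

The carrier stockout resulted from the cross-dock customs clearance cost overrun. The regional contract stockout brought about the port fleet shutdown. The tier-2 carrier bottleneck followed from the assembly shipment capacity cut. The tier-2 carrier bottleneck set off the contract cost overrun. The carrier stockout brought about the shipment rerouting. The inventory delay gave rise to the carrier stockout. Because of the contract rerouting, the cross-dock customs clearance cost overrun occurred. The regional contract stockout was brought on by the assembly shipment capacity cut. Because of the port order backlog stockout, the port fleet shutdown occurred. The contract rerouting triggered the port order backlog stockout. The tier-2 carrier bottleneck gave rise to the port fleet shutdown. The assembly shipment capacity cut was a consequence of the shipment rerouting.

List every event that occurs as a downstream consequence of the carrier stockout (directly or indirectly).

the assembly shipment capacity cut, the contract cost overrun, the port fleet shutdown, the regional contract stockout, the shipment rerouting, the tier-2 carrier bottleneck

Direct effects: the shipment rerouting.
2 steps out: the assembly shipment capacity cut.
3 steps out: the tier-2 carrier bottleneck, the regional contract stockout.
4 steps out: the port fleet shutdown, the contract cost overrun.
Not reachable from it: the contract rerouting, the port order backlog stockout, the cross-dock customs clearance cost overrun, the inventory delay.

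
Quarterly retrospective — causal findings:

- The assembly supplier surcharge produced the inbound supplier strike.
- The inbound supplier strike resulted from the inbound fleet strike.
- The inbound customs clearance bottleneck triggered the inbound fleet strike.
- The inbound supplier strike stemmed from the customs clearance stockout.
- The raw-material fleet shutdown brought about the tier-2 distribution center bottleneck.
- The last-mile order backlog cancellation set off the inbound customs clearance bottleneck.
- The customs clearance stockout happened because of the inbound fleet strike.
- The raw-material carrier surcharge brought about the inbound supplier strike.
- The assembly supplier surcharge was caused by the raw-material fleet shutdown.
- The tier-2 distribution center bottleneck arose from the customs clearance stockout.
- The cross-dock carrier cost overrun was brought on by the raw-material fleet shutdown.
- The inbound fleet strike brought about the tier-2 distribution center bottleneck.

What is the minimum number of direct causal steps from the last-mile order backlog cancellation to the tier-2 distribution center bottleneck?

Shortest chain: the last-mile order backlog cancellation → the inbound customs clearance bottleneck → the inbound fleet strike → the tier-2 distribution center bottleneck.

3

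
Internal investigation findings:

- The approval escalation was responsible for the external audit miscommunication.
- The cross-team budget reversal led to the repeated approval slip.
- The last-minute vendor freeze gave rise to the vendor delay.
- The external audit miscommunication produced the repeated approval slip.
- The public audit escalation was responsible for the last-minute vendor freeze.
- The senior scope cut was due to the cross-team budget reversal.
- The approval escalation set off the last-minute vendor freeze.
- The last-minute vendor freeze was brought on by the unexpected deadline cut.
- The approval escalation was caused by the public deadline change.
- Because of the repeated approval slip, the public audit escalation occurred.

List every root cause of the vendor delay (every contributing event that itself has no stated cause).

Tracing upstream from the vendor delay: the vendor delay ← the last-minute vendor freeze ← the approval escalation ← the public deadline change.
A separate upstream branch: the vendor delay ← the last-minute vendor freeze ← the public audit escalation ← the repeated approval slip ← the cross-team budget reversal.
A separate upstream branch: the vendor delay ← the last-minute vendor freeze ← the unexpected deadline cut.
Each of those chain origins has no stated cause.

the cross-team budget reversal, the public deadline change, the unexpected deadline cut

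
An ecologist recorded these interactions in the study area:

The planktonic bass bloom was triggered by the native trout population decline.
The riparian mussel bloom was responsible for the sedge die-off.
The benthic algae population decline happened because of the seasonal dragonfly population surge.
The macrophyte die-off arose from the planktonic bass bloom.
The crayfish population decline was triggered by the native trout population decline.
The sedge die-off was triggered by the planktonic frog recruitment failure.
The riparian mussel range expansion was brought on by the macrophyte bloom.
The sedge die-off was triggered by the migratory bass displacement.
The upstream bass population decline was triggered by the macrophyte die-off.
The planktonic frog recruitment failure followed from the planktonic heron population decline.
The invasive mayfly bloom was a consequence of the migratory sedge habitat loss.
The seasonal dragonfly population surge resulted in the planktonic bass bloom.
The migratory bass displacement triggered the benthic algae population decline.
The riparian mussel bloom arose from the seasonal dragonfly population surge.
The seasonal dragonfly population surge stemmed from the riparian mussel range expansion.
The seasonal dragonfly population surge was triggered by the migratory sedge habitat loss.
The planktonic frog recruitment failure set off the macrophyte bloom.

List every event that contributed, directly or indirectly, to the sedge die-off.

Immediate causes of the sedge die-off: the migratory bass displacement, the planktonic frog recruitment failure, the riparian mussel bloom.
Further upstream: the migratory sedge habitat loss, the planktonic heron population decline, the macrophyte bloom, the riparian mussel range expansion, the seasonal dragonfly population surge.

the macrophyte bloom, the migratory bass displacement, the migratory sedge habitat loss, the planktonic frog recruitment failure, the planktonic heron population decline, the riparian mussel bloom, the riparian mussel range expansion, the seasonal dragonfly population surge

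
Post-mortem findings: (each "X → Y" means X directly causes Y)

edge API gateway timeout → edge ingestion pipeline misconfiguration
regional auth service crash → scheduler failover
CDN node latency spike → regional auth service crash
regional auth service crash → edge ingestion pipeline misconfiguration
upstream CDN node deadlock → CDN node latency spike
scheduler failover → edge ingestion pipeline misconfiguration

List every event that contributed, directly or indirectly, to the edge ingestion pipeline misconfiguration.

Immediate causes of the edge ingestion pipeline misconfiguration: the regional auth service crash, the scheduler failover, the edge API gateway timeout.
Further upstream: the upstream CDN node deadlock, the CDN node latency spike.

the CDN node latency spike, the edge API gateway timeout, the regional auth service crash, the scheduler failover, the upstream CDN node deadlock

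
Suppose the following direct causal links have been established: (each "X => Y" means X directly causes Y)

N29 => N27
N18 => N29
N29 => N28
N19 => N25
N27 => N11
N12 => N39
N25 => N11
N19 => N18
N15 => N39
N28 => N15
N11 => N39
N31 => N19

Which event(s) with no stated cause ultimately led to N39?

Tracing upstream from N39: N39 ← N11 ← N25 ← N19 ← N31.
A separate upstream branch: N39 ← N12.
Each of those chain origins has no stated cause.

N12, N31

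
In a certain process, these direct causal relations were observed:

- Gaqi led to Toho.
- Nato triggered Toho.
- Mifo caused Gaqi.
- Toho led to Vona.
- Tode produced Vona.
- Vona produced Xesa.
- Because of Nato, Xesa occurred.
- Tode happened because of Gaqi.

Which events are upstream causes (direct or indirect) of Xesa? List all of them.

Immediate causes of Xesa: Nato, Vona.
Further upstream: Mifo, Gaqi, Tode, Toho.

Gaqi, Mifo, Nato, Tode, Toho, Vona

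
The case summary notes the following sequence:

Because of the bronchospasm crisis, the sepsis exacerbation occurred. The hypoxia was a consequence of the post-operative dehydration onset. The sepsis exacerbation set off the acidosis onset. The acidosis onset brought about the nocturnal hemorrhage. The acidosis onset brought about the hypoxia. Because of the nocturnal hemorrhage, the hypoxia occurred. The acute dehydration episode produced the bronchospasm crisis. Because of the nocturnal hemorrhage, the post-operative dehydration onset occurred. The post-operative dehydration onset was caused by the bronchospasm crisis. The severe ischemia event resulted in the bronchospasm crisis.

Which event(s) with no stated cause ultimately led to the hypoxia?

Tracing upstream from the hypoxia: the hypoxia ← the post-operative dehydration onset ← the bronchospasm crisis ← the severe ischemia event.
A separate upstream branch: the hypoxia ← the post-operative dehydration onset ← the bronchospasm crisis ← the acute dehydration episode.
Each of those chain origins has no stated cause.

the acute dehydration episode, the severe ischemia event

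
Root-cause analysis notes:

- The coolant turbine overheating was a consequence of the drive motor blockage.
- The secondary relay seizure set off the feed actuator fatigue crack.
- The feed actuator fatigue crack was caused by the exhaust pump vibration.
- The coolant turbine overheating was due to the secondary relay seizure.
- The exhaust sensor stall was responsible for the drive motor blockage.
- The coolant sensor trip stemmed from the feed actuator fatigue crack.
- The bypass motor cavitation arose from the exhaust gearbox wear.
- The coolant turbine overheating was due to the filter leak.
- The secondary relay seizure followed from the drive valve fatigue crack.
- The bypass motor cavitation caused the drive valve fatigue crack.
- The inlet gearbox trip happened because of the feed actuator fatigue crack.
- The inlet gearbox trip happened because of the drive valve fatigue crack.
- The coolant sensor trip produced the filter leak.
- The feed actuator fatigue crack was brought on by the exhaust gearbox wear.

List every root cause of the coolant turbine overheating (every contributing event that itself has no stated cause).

the exhaust gearbox wear, the exhaust pump vibration, the exhaust sensor stall

Tracing upstream from the coolant turbine overheating: the coolant turbine overheating ← the secondary relay seizure ← the drive valve fatigue crack ← the bypass motor cavitation ← the exhaust gearbox wear.
A separate upstream branch: the coolant turbine overheating ← the filter leak ← the coolant sensor trip ← the feed actuator fatigue crack ← the exhaust pump vibration.
A separate upstream branch: the coolant turbine overheating ← the drive motor blockage ← the exhaust sensor stall.
Each of those chain origins has no stated cause.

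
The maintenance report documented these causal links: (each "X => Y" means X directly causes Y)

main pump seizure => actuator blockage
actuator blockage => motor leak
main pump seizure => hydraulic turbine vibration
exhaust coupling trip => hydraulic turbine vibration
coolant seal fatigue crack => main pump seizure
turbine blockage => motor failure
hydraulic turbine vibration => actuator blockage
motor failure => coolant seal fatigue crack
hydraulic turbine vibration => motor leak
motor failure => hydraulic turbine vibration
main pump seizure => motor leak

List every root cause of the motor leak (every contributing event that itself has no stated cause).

Tracing upstream from the motor leak: the motor leak ← the hydraulic turbine vibration ← the motor failure ← the turbine blockage.
A separate upstream branch: the motor leak ← the hydraulic turbine vibration ← the exhaust coupling trip.
Each of those chain origins has no stated cause.

the exhaust coupling trip, the turbine blockage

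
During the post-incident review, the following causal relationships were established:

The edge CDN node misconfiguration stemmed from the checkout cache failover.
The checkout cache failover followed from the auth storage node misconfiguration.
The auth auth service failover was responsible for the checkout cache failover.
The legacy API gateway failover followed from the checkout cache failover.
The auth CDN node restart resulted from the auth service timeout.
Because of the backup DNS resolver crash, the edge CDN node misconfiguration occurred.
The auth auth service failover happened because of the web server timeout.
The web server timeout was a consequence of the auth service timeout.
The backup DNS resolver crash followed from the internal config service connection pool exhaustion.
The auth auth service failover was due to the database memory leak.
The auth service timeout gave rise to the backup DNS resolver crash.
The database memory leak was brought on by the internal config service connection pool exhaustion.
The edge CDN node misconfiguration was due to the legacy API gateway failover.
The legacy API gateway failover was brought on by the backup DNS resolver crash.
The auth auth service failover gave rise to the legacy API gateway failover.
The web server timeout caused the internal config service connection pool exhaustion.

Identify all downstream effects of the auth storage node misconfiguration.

the checkout cache failover, the edge CDN node misconfiguration, the legacy API gateway failover

Direct effects: the checkout cache failover.
2 steps out: the legacy API gateway failover, the edge CDN node misconfiguration.
Not reachable from it: the auth service timeout, the web server timeout, the auth CDN node restart, the internal config service connection pool exhaustion, the database memory leak, the auth auth service failover, the backup DNS resolver crash.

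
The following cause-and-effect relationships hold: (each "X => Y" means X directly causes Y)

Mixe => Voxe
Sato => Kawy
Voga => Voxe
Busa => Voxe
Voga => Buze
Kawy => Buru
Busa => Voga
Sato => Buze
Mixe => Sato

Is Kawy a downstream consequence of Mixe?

Yes

There is a causal chain: Mixe → Sato → Kawy.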